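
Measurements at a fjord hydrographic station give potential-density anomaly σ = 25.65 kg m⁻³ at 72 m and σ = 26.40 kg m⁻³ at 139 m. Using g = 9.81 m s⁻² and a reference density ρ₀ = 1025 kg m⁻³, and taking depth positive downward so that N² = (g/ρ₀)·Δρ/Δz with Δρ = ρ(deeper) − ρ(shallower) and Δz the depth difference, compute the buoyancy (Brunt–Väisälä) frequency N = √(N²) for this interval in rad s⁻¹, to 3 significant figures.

Δρ = 1026.40 − 1025.65 = 0.75 kg m⁻³ over Δz = 139 − 72 = 67 m.
N² = (9.81/1025) × (0.75/67) = 1.0714 × 10⁻⁴ s⁻².
N = √(1.0714 × 10⁻⁴) = 0.010351 rad s⁻¹ ≈ 0.0104 rad s⁻¹.

0.0104 rad s⁻¹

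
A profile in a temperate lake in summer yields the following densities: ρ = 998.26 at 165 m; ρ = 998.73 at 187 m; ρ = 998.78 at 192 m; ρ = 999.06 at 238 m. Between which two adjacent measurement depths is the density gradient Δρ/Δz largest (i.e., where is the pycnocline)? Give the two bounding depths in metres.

165–187 m

Compute the density gradient over each adjacent pair:
  165–187 m: Δρ/Δz = 0.47/22 = 0.021 kg m⁻⁴
  187–192 m: Δρ/Δz = 0.05/5 = 0.010 kg m⁻⁴
  192–238 m: Δρ/Δz = 0.28/46 = 6.1 × 10⁻³ kg m⁻⁴
The largest gradient is in the 165–187 m interval — the pycnocline.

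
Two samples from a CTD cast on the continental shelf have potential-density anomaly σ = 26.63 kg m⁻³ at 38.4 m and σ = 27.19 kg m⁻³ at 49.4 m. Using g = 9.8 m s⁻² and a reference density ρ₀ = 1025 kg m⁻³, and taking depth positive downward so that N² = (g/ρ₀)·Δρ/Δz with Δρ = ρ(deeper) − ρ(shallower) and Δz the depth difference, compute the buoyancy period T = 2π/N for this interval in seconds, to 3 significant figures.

Δρ = 1027.19 − 1026.63 = 0.56 kg m⁻³ over Δz = 49.4 − 38.4 = 11 m.
N² = (9.8/1025) × (0.56/11) = 4.8674 × 10⁻⁴ s⁻².
N = √(4.8674 × 10⁻⁴) = 0.022062 rad s⁻¹, so T = 2π/N = 284.80 s ≈ 285 s.
A positive N² confirms static stability across the interval.

285 s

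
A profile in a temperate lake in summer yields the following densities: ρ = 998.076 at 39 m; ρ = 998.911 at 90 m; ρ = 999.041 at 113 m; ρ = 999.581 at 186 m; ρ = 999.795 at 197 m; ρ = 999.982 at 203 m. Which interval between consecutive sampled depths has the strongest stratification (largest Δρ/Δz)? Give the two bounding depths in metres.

Compute the density gradient over each adjacent pair:
  39–90 m: Δρ/Δz = 0.835/51 = 0.016 kg m⁻⁴
  90–113 m: Δρ/Δz = 0.130/23 = 5.7 × 10⁻³ kg m⁻⁴
  113–186 m: Δρ/Δz = 0.540/73 = 7.4 × 10⁻³ kg m⁻⁴
  186–197 m: Δρ/Δz = 0.214/11 = 0.019 kg m⁻⁴
  197–203 m: Δρ/Δz = 0.187/6 = 0.031 kg m⁻⁴
The largest gradient is in the 197–203 m interval — the pycnocline.

197–203 m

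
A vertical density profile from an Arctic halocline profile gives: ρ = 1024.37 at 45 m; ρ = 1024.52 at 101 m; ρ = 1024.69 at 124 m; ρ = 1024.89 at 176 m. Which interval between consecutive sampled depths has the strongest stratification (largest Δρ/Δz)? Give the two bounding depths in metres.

Compute the density gradient over each adjacent pair:
  45–101 m: Δρ/Δz = 0.15/56 = 2.7 × 10⁻³ kg m⁻⁴
  101–124 m: Δρ/Δz = 0.17/23 = 7.4 × 10⁻³ kg m⁻⁴
  124–176 m: Δρ/Δz = 0.20/52 = 3.8 × 10⁻³ kg m⁻⁴
The largest gradient is in the 101–124 m interval — the pycnocline.

101–124 m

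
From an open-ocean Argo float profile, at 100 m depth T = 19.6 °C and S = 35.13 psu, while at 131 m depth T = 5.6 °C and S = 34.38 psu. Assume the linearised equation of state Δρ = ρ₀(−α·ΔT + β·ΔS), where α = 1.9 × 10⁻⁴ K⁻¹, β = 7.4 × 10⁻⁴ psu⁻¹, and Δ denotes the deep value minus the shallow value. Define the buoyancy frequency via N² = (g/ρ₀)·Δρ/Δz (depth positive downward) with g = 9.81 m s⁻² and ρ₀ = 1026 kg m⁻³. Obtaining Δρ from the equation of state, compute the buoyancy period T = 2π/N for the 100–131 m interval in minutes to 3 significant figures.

ΔT = -14.0 K, ΔS = -0.75 psu (deep − shallow).
Δρ/ρ₀ = −αΔT + βΔS = 2.66 × 10⁻³ − 5.55 × 10⁻⁴ = 2.105 × 10⁻³, so Δρ ≈ 2.160 kg m⁻³.
N² = (g/ρ₀)·Δρ/Δz = g·(Δρ/ρ₀)/Δz = 9.81 × 2.105 × 10⁻³ / 31 = 6.6613 × 10⁻⁴ s⁻².
N = √(6.6613 × 10⁻⁴) = 0.025809 rad s⁻¹ → T = 2π/N = 243.45 s = 4.0575 min ≈ 4.06 min.

4.06 min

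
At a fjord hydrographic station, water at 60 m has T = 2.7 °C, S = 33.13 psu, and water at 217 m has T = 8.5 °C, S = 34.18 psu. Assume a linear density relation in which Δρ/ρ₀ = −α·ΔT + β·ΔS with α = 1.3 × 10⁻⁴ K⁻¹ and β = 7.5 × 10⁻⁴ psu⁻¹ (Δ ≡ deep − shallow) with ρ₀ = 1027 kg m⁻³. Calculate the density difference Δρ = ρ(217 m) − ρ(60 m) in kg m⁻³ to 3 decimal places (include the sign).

ΔT = +5.8 K, ΔS = +1.05 psu (deep − shallow).
Δρ/ρ₀ = −(1.3 × 10⁻⁴)(+5.8) + (7.5 × 10⁻⁴)(+1.05) = 3.35 × 10⁻⁵.
Δρ = 1027 × (3.35 × 10⁻⁵) = +0.034 kg m⁻³.
Positive Δρ: denser below, stable.

+0.034 kg m⁻³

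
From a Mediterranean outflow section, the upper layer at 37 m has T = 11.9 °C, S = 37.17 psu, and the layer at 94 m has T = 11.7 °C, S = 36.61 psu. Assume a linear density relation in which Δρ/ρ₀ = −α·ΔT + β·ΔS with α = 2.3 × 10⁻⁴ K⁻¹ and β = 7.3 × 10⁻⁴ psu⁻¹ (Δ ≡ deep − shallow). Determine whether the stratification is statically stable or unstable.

ΔT = 11.7 − 11.9 = -0.2 K and ΔS = 36.61 − 37.17 = -0.56 psu (deep − shallow).
−αΔT = 4.60 × 10⁻⁵; βΔS = -4.088 × 10⁻⁴; sum Δρ/ρ₀ = -3.628 × 10⁻⁴.
Δρ/ρ₀ < 0, so Δρ < 0: deeper water is lighter → statically unstable; the column would overturn.

unstable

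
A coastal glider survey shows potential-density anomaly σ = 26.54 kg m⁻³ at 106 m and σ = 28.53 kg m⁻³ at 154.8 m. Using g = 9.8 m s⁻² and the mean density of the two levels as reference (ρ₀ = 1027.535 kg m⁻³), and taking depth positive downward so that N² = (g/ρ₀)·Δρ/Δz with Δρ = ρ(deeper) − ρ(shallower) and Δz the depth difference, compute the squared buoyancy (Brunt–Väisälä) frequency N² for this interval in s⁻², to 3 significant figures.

3.89 × 10⁻⁴ s⁻²

Δρ = 1028.53 − 1026.54 = 1.99 kg m⁻³ over Δz = 154.8 − 106 = 48.8 m.
N² = (9.8/1027.535) × (1.99/48.8) = 3.8892 × 10⁻⁴ s⁻² ≈ 3.89 × 10⁻⁴ s⁻².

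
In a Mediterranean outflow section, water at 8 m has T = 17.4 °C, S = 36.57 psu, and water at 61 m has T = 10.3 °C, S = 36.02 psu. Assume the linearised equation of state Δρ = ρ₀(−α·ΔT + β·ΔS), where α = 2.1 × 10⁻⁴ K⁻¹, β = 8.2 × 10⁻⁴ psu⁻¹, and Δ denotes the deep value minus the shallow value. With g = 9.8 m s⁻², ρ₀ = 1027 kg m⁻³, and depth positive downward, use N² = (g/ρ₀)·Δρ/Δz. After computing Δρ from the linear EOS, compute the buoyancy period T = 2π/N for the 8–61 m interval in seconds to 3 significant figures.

ΔT = -7.1 K, ΔS = -0.55 psu (deep − shallow).
Δρ/ρ₀ = −αΔT + βΔS = 1.491 × 10⁻³ − 4.51 × 10⁻⁴ = 1.04 × 10⁻³, so Δρ ≈ 1.068 kg m⁻³.
N² = (g/ρ₀)·Δρ/Δz = g·(Δρ/ρ₀)/Δz = 9.8 × 1.04 × 10⁻³ / 53 = 1.9230 × 10⁻⁴ s⁻².
N = √(1.9230 × 10⁻⁴) = 0.013867 rad s⁻¹ → T = 2π/N = 453.10 s ≈ 453 s.

453 s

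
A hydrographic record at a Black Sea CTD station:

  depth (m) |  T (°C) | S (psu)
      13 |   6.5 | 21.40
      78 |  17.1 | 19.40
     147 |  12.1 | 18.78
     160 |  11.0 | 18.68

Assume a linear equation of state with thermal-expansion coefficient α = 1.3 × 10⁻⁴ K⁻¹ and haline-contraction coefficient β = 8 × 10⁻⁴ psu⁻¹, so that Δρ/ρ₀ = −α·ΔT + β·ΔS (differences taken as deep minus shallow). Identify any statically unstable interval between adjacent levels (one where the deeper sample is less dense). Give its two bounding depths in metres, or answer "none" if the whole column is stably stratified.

13–78 m

Evaluate Δρ/ρ₀ = −αΔT + βΔS across each adjacent pair:
  13–78 m: −αΔT+βΔS = −(1.3 × 10⁻⁴)(+10.6)+(8 × 10⁻⁴)(-2.00) = -3.0 × 10⁻³ → UNSTABLE
  78–147 m: −αΔT+βΔS = −(1.3 × 10⁻⁴)(-5.0)+(8 × 10⁻⁴)(-0.62) = 1.5 × 10⁻⁴ → stable
  147–160 m: −αΔT+βΔS = −(1.3 × 10⁻⁴)(-1.1)+(8 × 10⁻⁴)(-0.10) = 6.3 × 10⁻⁵ → stable
The 13–78 m interval has Δρ < 0: lighter water underlies denser water.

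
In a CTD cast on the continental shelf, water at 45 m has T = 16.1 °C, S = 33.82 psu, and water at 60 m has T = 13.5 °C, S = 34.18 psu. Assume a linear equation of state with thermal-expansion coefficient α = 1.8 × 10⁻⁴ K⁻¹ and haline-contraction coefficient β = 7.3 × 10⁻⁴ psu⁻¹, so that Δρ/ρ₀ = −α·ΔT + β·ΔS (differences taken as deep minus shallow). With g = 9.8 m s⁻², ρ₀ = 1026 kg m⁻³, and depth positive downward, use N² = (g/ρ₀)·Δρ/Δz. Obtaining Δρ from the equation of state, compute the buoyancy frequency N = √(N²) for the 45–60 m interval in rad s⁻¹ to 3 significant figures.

ΔT = -2.6 K, ΔS = +0.36 psu (deep − shallow).
Δρ/ρ₀ = −αΔT + βΔS = 4.68 × 10⁻⁴ + 2.628 × 10⁻⁴ = 7.308 × 10⁻⁴, so Δρ ≈ 0.7498 kg m⁻³.
N² = (g/ρ₀)·Δρ/Δz = g·(Δρ/ρ₀)/Δz = 9.8 × 7.308 × 10⁻⁴ / 15 = 4.7746 × 10⁻⁴ s⁻².
N = √(4.7746 × 10⁻⁴) = 0.021851 rad s⁻¹ ≈ 0.0219 rad s⁻¹.

0.0219 rad s⁻¹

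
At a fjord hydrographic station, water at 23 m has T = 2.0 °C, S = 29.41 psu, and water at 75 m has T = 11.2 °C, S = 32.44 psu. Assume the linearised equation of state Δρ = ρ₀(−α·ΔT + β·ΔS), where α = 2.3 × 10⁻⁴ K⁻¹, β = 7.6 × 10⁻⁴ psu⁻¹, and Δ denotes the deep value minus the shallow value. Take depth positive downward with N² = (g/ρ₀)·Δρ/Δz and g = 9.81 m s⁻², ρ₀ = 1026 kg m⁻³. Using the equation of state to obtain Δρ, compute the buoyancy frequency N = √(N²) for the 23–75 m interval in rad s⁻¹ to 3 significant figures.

5.94 × 10⁻³ rad s⁻¹

ΔT = +9.2 K, ΔS = +3.03 psu (deep − shallow).
Δρ/ρ₀ = −αΔT + βΔS = -2.116 × 10⁻³ + 2.3028 × 10⁻³ = 1.868 × 10⁻⁴, so Δρ ≈ 0.1917 kg m⁻³.
N² = (g/ρ₀)·Δρ/Δz = g·(Δρ/ρ₀)/Δz = 9.81 × 1.868 × 10⁻⁴ / 52 = 3.5241 × 10⁻⁵ s⁻².
N = √(3.5241 × 10⁻⁵) = 5.9364 × 10⁻³ rad s⁻¹ ≈ 5.94 × 10⁻³ rad s⁻¹.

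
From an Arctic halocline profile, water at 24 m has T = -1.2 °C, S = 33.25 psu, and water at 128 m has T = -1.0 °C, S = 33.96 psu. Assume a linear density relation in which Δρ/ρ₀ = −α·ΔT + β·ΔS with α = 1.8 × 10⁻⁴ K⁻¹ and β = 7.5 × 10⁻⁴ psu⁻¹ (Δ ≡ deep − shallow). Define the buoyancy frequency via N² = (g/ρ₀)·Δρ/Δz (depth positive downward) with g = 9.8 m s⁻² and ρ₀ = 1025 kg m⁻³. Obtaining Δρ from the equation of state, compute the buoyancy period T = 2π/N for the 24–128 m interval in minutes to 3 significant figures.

ΔT = +0.2 K, ΔS = +0.71 psu (deep − shallow).
Δρ/ρ₀ = −αΔT + βΔS = -3.60 × 10⁻⁵ + 5.325 × 10⁻⁴ = 4.965 × 10⁻⁴, so Δρ ≈ 0.5089 kg m⁻³.
N² = (g/ρ₀)·Δρ/Δz = g·(Δρ/ρ₀)/Δz = 9.8 × 4.965 × 10⁻⁴ / 104 = 4.6786 × 10⁻⁵ s⁻².
N = √(4.6786 × 10⁻⁵) = 6.8400 × 10⁻³ rad s⁻¹ → T = 2π/N = 918.59 s = 15.310 min ≈ 15.3 min.

15.3 min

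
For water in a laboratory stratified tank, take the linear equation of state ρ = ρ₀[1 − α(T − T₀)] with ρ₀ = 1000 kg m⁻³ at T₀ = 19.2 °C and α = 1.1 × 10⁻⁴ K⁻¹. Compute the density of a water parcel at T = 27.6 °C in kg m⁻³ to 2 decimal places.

T − T₀ = +8.4 K.
Bracket = 1 − α·(+8.4) = 1 + (-9.24 × 10⁻⁴) = 0.9990760.
ρ = 1000 × 0.9990760 = 999.08 kg m⁻³.

999.08 kg m⁻³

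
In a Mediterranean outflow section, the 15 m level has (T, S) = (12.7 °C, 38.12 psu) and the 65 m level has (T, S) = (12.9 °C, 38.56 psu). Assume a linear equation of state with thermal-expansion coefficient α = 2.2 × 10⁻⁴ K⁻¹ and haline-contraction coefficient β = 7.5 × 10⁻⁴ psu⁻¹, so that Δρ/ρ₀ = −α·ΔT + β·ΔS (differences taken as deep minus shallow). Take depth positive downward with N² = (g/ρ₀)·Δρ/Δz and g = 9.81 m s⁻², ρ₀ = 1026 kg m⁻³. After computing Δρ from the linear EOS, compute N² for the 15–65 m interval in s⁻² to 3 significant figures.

5.61 × 10⁻⁵ s⁻²

ΔT = +0.2 K, ΔS = +0.44 psu (deep − shallow).
Δρ/ρ₀ = −αΔT + βΔS = -4.40 × 10⁻⁵ + 3.30 × 10⁻⁴ = 2.86 × 10⁻⁴, so Δρ ≈ 0.2934 kg m⁻³.
N² = (g/ρ₀)·Δρ/Δz = g·(Δρ/ρ₀)/Δz = 9.81 × 2.86 × 10⁻⁴ / 50 = 5.6113 × 10⁻⁵ s⁻² ≈ 5.61 × 10⁻⁵ s⁻².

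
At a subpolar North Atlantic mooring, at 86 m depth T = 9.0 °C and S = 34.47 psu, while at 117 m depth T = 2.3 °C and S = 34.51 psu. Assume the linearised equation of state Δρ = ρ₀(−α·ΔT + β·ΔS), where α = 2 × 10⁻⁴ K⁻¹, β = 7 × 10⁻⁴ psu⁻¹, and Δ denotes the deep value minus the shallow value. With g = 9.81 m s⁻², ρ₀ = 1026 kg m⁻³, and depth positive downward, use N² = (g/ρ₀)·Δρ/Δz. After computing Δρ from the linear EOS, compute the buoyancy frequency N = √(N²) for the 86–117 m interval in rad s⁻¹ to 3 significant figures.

ΔT = -6.7 K, ΔS = +0.04 psu (deep − shallow).
Δρ/ρ₀ = −αΔT + βΔS = 1.34 × 10⁻³ + 2.80 × 10⁻⁵ = 1.368 × 10⁻³, so Δρ ≈ 1.404 kg m⁻³.
N² = (g/ρ₀)·Δρ/Δz = g·(Δρ/ρ₀)/Δz = 9.81 × 1.368 × 10⁻³ / 31 = 4.3291 × 10⁻⁴ s⁻².
N = √(4.3291 × 10⁻⁴) = 0.020806 rad s⁻¹ ≈ 0.0208 rad s⁻¹.

0.0208 rad s⁻¹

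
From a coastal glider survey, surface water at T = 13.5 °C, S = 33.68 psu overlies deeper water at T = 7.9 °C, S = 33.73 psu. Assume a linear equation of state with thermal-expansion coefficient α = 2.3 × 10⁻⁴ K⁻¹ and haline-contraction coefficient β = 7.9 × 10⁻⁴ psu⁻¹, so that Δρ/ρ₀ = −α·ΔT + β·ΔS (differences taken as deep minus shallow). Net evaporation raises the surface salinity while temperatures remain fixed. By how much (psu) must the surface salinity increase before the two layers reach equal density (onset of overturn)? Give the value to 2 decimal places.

1.68 psu

Neutral buoyancy requires −α(T_deep − T_surf) + β(S_deep − S_surf′) = 0.
S_surf′ = S_deep − (α/β)·ΔT = 33.73 − (2.3 × 10⁻⁴/7.9 × 10⁻⁴)·(-5.6) = 35.3604 psu.
Increase required: 35.3604 − 33.68 = 1.6804 psu.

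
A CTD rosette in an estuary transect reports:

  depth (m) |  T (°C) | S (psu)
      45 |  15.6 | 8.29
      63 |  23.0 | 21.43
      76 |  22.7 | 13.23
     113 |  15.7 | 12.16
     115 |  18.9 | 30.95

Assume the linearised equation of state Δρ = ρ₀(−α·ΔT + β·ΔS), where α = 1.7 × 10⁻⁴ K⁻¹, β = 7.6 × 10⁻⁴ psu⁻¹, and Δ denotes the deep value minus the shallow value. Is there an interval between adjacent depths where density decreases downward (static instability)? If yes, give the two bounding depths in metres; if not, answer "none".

63–76 m

Evaluate Δρ/ρ₀ = −αΔT + βΔS across each adjacent pair:
  45–63 m: −αΔT+βΔS = −(1.7 × 10⁻⁴)(+7.4)+(7.6 × 10⁻⁴)(+13.14) = 8.7 × 10⁻³ → stable
  63–76 m: −αΔT+βΔS = −(1.7 × 10⁻⁴)(-0.3)+(7.6 × 10⁻⁴)(-8.20) = -6.2 × 10⁻³ → UNSTABLE
  76–113 m: −αΔT+βΔS = −(1.7 × 10⁻⁴)(-7.0)+(7.6 × 10⁻⁴)(-1.07) = 3.8 × 10⁻⁴ → stable
  113–115 m: −αΔT+βΔS = −(1.7 × 10⁻⁴)(+3.2)+(7.6 × 10⁻⁴)(+18.79) = 0.014 → stable
The 63–76 m interval has Δρ < 0: lighter water underlies denser water.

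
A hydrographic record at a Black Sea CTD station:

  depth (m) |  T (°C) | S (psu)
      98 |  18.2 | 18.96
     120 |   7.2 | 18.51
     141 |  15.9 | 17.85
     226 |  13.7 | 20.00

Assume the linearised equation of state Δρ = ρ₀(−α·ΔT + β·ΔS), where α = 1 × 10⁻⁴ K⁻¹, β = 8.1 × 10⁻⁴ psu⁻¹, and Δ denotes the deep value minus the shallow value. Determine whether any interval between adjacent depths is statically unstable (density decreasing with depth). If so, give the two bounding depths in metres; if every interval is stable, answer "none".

Evaluate Δρ/ρ₀ = −αΔT + βΔS across each adjacent pair:
  98–120 m: −αΔT+βΔS = −(1 × 10⁻⁴)(-11.0)+(8.1 × 10⁻⁴)(-0.45) = 7.4 × 10⁻⁴ → stable
  120–141 m: −αΔT+βΔS = −(1 × 10⁻⁴)(+8.7)+(8.1 × 10⁻⁴)(-0.66) = -1.4 × 10⁻³ → UNSTABLE
  141–226 m: −αΔT+βΔS = −(1 × 10⁻⁴)(-2.2)+(8.1 × 10⁻⁴)(+2.15) = 2.0 × 10⁻³ → stable
The 120–141 m interval has Δρ < 0: lighter water underlies denser water.

120–141 m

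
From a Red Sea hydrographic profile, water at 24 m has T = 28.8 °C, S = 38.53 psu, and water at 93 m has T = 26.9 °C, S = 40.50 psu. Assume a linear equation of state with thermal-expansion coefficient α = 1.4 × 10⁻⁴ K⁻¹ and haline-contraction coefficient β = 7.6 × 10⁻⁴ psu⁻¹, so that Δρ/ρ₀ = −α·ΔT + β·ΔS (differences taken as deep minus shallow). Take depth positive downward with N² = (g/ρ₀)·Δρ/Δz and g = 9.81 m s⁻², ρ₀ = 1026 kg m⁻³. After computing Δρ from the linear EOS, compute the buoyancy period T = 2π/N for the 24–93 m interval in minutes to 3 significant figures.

6.61 min

ΔT = -1.9 K, ΔS = +1.97 psu (deep − shallow).
Δρ/ρ₀ = −αΔT + βΔS = 2.66 × 10⁻⁴ + 1.4972 × 10⁻³ = 1.7632 × 10⁻³, so Δρ ≈ 1.809 kg m⁻³.
N² = (g/ρ₀)·Δρ/Δz = g·(Δρ/ρ₀)/Δz = 9.81 × 1.7632 × 10⁻³ / 69 = 2.5068 × 10⁻⁴ s⁻².
N = √(2.5068 × 10⁻⁴) = 0.015833 rad s⁻¹ → T = 2π/N = 396.84 s = 6.6140 min ≈ 6.61 min.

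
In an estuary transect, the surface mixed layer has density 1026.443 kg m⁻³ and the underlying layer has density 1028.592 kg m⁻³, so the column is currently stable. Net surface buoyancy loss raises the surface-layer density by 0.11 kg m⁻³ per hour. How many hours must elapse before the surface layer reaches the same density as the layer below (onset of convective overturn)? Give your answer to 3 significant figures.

19.5 hours

Density deficit of the surface layer: 1028.592 − 1026.443 = 2.149 kg m⁻³.
Required change = 2.149 / 0.11 = 19.5 hours.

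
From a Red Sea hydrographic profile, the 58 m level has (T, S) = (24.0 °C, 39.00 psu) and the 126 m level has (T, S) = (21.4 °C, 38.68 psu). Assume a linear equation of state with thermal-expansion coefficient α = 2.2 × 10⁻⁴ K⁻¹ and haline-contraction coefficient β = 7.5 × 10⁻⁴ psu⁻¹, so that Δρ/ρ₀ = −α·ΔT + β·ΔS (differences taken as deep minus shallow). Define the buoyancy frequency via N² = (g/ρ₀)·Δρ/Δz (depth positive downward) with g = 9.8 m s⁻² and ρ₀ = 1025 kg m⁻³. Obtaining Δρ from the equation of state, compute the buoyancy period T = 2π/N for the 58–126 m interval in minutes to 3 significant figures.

ΔT = -2.6 K, ΔS = -0.32 psu (deep − shallow).
Δρ/ρ₀ = −αΔT + βΔS = 5.72 × 10⁻⁴ − 2.40 × 10⁻⁴ = 3.32 × 10⁻⁴, so Δρ ≈ 0.3403 kg m⁻³.
N² = (g/ρ₀)·Δρ/Δz = g·(Δρ/ρ₀)/Δz = 9.8 × 3.32 × 10⁻⁴ / 68 = 4.7847 × 10⁻⁵ s⁻².
N = √(4.7847 × 10⁻⁵) = 6.9172 × 10⁻³ rad s⁻¹ → T = 2π/N = 908.34 s = 15.139 min ≈ 15.1 min.

15.1 min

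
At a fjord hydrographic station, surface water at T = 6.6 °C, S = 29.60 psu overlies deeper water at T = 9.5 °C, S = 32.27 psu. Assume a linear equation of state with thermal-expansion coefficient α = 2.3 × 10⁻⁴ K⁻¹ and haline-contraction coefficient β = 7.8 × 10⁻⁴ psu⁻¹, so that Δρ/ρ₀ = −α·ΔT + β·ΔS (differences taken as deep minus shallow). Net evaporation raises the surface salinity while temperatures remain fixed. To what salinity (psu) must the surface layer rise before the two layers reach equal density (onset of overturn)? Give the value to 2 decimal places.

31.41 psu

Neutral buoyancy requires −α(T_deep − T_surf) + β(S_deep − S_surf′) = 0.
S_surf′ = S_deep − (α/β)·ΔT = 32.27 − (2.3 × 10⁻⁴/7.8 × 10⁻⁴)·(+2.9) = 31.4149 psu.
Increase required: 31.4149 − 29.60 = 1.8149 psu.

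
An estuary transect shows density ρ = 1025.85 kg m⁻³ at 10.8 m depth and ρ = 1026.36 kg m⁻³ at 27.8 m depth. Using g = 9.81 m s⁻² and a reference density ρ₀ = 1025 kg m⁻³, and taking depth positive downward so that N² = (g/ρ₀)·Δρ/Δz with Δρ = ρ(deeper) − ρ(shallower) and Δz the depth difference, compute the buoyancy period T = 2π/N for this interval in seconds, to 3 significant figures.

371 s

Δρ = 1026.36 − 1025.85 = 0.51 kg m⁻³ over Δz = 27.8 − 10.8 = 17 m.
N² = (9.81/1025) × (0.51/17) = 2.8712 × 10⁻⁴ s⁻².
N = √(2.8712 × 10⁻⁴) = 0.016945 rad s⁻¹, so T = 2π/N = 370.80 s ≈ 371 s.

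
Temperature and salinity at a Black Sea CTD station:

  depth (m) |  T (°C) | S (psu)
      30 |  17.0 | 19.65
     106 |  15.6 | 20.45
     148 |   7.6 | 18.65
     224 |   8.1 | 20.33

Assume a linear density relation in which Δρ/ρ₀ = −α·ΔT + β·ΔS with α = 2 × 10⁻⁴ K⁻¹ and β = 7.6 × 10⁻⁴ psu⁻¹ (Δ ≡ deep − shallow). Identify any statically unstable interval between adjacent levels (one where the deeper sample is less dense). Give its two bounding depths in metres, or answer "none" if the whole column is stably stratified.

Evaluate Δρ/ρ₀ = −αΔT + βΔS across each adjacent pair:
  30–106 m: −αΔT+βΔS = −(2 × 10⁻⁴)(-1.4)+(7.6 × 10⁻⁴)(+0.80) = 8.9 × 10⁻⁴ → stable
  106–148 m: −αΔT+βΔS = −(2 × 10⁻⁴)(-8.0)+(7.6 × 10⁻⁴)(-1.80) = 2.3 × 10⁻⁴ → stable
  148–224 m: −αΔT+βΔS = −(2 × 10⁻⁴)(+0.5)+(7.6 × 10⁻⁴)(+1.68) = 1.2 × 10⁻³ → stable
Every interval has Δρ > 0: the column is stably stratified throughout.

none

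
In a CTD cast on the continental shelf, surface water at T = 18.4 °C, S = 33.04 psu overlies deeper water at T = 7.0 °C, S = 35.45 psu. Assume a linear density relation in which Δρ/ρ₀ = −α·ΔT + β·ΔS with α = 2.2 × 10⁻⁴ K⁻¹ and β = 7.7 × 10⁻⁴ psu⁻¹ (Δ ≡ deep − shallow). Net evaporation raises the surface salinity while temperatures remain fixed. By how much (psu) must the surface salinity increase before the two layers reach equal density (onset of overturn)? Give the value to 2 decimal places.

Neutral buoyancy requires −α(T_deep − T_surf) + β(S_deep − S_surf′) = 0.
S_surf′ = S_deep − (α/β)·ΔT = 35.45 − (2.2 × 10⁻⁴/7.7 × 10⁻⁴)·(-11.4) = 38.7071 psu.
Increase required: 38.7071 − 33.04 = 5.6671 psu.

5.67 psu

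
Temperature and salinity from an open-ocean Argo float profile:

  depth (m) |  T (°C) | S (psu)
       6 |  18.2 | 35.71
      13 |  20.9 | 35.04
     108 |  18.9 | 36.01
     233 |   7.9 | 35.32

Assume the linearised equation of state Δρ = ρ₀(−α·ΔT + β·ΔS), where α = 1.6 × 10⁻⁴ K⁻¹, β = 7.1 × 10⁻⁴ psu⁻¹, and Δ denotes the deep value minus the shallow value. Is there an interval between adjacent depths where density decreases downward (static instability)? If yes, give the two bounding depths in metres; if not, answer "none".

Evaluate Δρ/ρ₀ = −αΔT + βΔS across each adjacent pair:
  6–13 m: −αΔT+βΔS = −(1.6 × 10⁻⁴)(+2.7)+(7.1 × 10⁻⁴)(-0.67) = -9.1 × 10⁻⁴ → UNSTABLE
  13–108 m: −αΔT+βΔS = −(1.6 × 10⁻⁴)(-2.0)+(7.1 × 10⁻⁴)(+0.97) = 1.0 × 10⁻³ → stable
  108–233 m: −αΔT+βΔS = −(1.6 × 10⁻⁴)(-11.0)+(7.1 × 10⁻⁴)(-0.69) = 1.3 × 10⁻³ → stable
The 6–13 m interval has Δρ < 0: lighter water underlies denser water.

6–13 m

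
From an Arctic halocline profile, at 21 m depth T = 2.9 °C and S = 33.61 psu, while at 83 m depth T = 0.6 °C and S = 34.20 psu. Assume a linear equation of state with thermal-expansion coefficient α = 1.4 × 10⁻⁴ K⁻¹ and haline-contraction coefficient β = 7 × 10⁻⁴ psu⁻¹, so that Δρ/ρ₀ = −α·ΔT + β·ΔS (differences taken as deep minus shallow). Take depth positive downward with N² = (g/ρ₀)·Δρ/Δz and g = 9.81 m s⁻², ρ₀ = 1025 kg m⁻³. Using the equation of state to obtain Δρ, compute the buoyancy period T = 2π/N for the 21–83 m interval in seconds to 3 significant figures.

ΔT = -2.3 K, ΔS = +0.59 psu (deep − shallow).
Δρ/ρ₀ = −αΔT + βΔS = 3.22 × 10⁻⁴ + 4.13 × 10⁻⁴ = 7.35 × 10⁻⁴, so Δρ ≈ 0.7534 kg m⁻³.
N² = (g/ρ₀)·Δρ/Δz = g·(Δρ/ρ₀)/Δz = 9.81 × 7.35 × 10⁻⁴ / 62 = 1.1630 × 10⁻⁴ s⁻².
N = √(1.1630 × 10⁻⁴) = 0.010784 rad s⁻¹ → T = 2π/N = 582.64 s ≈ 583 s.

583 s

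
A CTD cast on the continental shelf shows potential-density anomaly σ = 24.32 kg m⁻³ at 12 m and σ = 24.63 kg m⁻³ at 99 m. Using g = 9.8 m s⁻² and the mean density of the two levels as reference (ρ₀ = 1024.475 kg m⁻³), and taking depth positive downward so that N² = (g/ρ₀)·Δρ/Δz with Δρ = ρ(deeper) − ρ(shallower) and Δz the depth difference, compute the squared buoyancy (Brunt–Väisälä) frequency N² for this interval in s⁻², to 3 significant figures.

Δρ = 1024.63 − 1024.32 = 0.31 kg m⁻³ over Δz = 99 − 12 = 87 m.
N² = (9.8/1024.475) × (0.31/87) = 3.4085 × 10⁻⁵ s⁻² ≈ 3.41 × 10⁻⁵ s⁻².
N² > 0, so the interval is statically stable.

3.41 × 10⁻⁵ s⁻²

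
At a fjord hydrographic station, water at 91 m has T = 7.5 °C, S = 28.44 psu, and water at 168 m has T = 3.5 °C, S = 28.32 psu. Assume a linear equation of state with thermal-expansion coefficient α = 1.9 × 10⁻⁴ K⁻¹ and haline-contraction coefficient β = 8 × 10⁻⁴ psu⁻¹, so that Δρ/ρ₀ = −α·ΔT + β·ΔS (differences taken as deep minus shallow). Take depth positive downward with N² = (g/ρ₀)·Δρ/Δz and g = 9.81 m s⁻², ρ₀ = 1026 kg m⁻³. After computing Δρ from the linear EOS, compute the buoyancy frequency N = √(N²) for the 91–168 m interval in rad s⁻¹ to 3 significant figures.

9.20 × 10⁻³ rad s⁻¹

ΔT = -4.0 K, ΔS = -0.12 psu (deep − shallow).
Δρ/ρ₀ = −αΔT + βΔS = 7.60 × 10⁻⁴ − 9.60 × 10⁻⁵ = 6.64 × 10⁻⁴, so Δρ ≈ 0.6813 kg m⁻³.
N² = (g/ρ₀)·Δρ/Δz = g·(Δρ/ρ₀)/Δz = 9.81 × 6.64 × 10⁻⁴ / 77 = 8.4595 × 10⁻⁵ s⁻².
N = √(8.4595 × 10⁻⁵) = 9.1976 × 10⁻³ rad s⁻¹ ≈ 9.20 × 10⁻³ rad s⁻¹.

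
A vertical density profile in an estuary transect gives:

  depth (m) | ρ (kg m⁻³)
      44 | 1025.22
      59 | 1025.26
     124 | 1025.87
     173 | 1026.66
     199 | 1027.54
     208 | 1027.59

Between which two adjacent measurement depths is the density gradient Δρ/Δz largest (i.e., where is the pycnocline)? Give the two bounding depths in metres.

Compute the density gradient over each adjacent pair:
  44–59 m: Δρ/Δz = 0.04/15 = 2.7 × 10⁻³ kg m⁻⁴
  59–124 m: Δρ/Δz = 0.61/65 = 9.4 × 10⁻³ kg m⁻⁴
  124–173 m: Δρ/Δz = 0.79/49 = 0.016 kg m⁻⁴
  173–199 m: Δρ/Δz = 0.88/26 = 0.034 kg m⁻⁴
  199–208 m: Δρ/Δz = 0.05/9 = 5.6 × 10⁻³ kg m⁻⁴
The largest gradient is in the 173–199 m interval — the pycnocline.

173–199 m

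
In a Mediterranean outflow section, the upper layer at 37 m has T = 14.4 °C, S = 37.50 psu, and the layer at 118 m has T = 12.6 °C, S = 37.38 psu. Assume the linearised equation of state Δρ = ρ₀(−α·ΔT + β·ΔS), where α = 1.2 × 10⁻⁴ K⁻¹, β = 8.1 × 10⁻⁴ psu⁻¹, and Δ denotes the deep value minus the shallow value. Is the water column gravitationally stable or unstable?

stable

ΔT = 12.6 − 14.4 = -1.8 K and ΔS = 37.38 − 37.50 = -0.12 psu (deep − shallow).
−αΔT = 2.16 × 10⁻⁴; βΔS = -9.72 × 10⁻⁵; sum Δρ/ρ₀ = 1.188 × 10⁻⁴.
Δρ/ρ₀ > 0, so Δρ > 0: deeper water is denser → statically stable.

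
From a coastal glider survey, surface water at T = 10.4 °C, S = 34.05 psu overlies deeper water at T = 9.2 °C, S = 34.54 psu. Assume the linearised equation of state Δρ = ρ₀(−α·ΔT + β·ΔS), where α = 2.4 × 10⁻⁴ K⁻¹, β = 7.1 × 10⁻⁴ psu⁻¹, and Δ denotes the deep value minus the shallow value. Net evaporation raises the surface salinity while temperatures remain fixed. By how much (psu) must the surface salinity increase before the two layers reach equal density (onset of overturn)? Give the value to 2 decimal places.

Neutral buoyancy requires −α(T_deep − T_surf) + β(S_deep − S_surf′) = 0.
S_surf′ = S_deep − (α/β)·ΔT = 34.54 − (2.4 × 10⁻⁴/7.1 × 10⁻⁴)·(-1.2) = 34.9456 psu.
Increase required: 34.9456 − 34.05 = 0.8956 psu.

0.90 psu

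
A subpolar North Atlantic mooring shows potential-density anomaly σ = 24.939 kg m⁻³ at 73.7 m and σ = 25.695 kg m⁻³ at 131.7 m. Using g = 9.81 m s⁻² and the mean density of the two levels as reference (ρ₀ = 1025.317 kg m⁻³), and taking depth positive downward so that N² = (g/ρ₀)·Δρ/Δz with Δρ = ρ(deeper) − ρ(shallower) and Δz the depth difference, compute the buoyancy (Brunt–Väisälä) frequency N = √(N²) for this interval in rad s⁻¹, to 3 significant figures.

Δρ = 1025.695 − 1024.939 = 0.756 kg m⁻³ over Δz = 131.7 − 73.7 = 58 m.
N² = (9.81/1025.317) × (0.756/58) = 1.2471 × 10⁻⁴ s⁻².
N = √(1.2471 × 10⁻⁴) = 0.011167 rad s⁻¹ ≈ 0.0112 rad s⁻¹.

0.0112 rad s⁻¹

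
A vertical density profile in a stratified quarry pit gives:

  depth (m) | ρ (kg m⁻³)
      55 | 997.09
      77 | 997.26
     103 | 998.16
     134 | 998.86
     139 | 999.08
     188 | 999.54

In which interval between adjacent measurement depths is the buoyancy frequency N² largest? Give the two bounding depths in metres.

Compute the density gradient over each adjacent pair:
  55–77 m: Δρ/Δz = 0.17/22 = 7.7 × 10⁻³ kg m⁻⁴
  77–103 m: Δρ/Δz = 0.90/26 = 0.035 kg m⁻⁴
  103–134 m: Δρ/Δz = 0.70/31 = 0.023 kg m⁻⁴
  134–139 m: Δρ/Δz = 0.22/5 = 0.044 kg m⁻⁴
  139–188 m: Δρ/Δz = 0.46/49 = 9.4 × 10⁻³ kg m⁻⁴
The largest gradient is in the 134–139 m interval — the pycnocline.

134–139 m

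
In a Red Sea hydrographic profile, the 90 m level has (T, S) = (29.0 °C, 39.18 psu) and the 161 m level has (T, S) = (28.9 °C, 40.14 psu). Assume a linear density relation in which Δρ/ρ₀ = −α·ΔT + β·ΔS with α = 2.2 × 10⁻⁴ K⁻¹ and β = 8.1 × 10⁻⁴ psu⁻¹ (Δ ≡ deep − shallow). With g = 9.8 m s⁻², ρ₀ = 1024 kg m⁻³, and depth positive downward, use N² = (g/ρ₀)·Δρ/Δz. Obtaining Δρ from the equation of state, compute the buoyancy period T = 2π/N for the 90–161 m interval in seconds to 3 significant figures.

598 s

ΔT = -0.1 K, ΔS = +0.96 psu (deep − shallow).
Δρ/ρ₀ = −αΔT + βΔS = 2.20 × 10⁻⁵ + 7.776 × 10⁻⁴ = 7.996 × 10⁻⁴, so Δρ ≈ 0.8188 kg m⁻³.
N² = (g/ρ₀)·Δρ/Δz = g·(Δρ/ρ₀)/Δz = 9.8 × 7.996 × 10⁻⁴ / 71 = 1.1037 × 10⁻⁴ s⁻².
N = √(1.1037 × 10⁻⁴) = 0.010506 rad s⁻¹ → T = 2π/N = 598.06 s ≈ 598 s.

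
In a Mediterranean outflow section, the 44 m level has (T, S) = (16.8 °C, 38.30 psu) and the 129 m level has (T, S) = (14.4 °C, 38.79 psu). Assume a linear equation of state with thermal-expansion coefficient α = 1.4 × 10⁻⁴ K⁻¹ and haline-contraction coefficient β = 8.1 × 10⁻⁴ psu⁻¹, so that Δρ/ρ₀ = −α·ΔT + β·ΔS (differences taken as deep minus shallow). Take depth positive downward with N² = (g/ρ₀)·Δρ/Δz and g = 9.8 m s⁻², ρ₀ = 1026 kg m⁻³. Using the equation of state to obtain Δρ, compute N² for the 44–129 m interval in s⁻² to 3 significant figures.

8.45 × 10⁻⁵ s⁻²

ΔT = -2.4 K, ΔS = +0.49 psu (deep − shallow).
Δρ/ρ₀ = −αΔT + βΔS = 3.36 × 10⁻⁴ + 3.969 × 10⁻⁴ = 7.329 × 10⁻⁴, so Δρ ≈ 0.7520 kg m⁻³.
N² = (g/ρ₀)·Δρ/Δz = g·(Δρ/ρ₀)/Δz = 9.8 × 7.329 × 10⁻⁴ / 85 = 8.4499 × 10⁻⁵ s⁻² ≈ 8.45 × 10⁻⁵ s⁻².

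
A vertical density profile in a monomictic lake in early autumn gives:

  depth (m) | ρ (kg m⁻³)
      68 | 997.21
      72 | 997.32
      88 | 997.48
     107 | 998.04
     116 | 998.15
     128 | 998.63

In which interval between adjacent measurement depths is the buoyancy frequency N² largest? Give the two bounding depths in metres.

Compute the density gradient over each adjacent pair:
  68–72 m: Δρ/Δz = 0.11/4 = 0.028 kg m⁻⁴
  72–88 m: Δρ/Δz = 0.16/16 = 0.010 kg m⁻⁴
  88–107 m: Δρ/Δz = 0.56/19 = 0.029 kg m⁻⁴
  107–116 m: Δρ/Δz = 0.11/9 = 0.012 kg m⁻⁴
  116–128 m: Δρ/Δz = 0.48/12 = 0.040 kg m⁻⁴
The largest gradient is in the 116–128 m interval — the pycnocline.

116–128 m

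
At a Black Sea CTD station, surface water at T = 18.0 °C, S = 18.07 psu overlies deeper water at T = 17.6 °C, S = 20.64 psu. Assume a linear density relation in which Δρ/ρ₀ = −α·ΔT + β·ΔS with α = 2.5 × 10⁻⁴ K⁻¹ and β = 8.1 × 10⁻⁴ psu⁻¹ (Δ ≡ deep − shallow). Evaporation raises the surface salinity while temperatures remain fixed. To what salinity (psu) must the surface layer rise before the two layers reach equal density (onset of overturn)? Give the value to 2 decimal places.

Neutral buoyancy requires −α(T_deep − T_surf) + β(S_deep − S_surf′) = 0.
S_surf′ = S_deep − (α/β)·ΔT = 20.64 − (2.5 × 10⁻⁴/8.1 × 10⁻⁴)·(-0.4) = 20.7635 psu.
Increase required: 20.7635 − 18.07 = 2.6935 psu.

20.76 psu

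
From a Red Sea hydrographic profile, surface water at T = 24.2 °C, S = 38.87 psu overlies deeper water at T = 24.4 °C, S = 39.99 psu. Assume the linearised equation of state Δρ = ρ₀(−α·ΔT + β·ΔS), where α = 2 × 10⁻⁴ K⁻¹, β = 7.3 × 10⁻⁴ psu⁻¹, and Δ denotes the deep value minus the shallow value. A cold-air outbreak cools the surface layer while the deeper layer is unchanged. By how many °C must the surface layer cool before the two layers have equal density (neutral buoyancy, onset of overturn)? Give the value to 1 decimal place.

3.9 °C

Neutral buoyancy requires Δρ = 0, i.e. −α(T_deep − T_surf′) + β(S_deep − S_surf) = 0.
T_surf′ = T_deep − (β/α)·ΔS = 24.4 − (7.3 × 10⁻⁴/2 × 10⁻⁴)·(+1.12) = 20.312 °C.
Cooling required: 24.2 − (20.312) = 3.888 °C.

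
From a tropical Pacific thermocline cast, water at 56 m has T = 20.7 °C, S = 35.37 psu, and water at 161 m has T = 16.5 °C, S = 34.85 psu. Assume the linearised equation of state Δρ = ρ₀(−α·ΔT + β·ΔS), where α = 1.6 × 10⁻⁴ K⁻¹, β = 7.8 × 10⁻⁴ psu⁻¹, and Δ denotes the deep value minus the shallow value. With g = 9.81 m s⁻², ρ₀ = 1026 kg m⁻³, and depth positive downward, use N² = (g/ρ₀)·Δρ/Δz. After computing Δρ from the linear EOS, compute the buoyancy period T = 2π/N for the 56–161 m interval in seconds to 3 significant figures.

1.26 × 10³ s

ΔT = -4.2 K, ΔS = -0.52 psu (deep − shallow).
Δρ/ρ₀ = −αΔT + βΔS = 6.72 × 10⁻⁴ − 4.056 × 10⁻⁴ = 2.664 × 10⁻⁴, so Δρ ≈ 0.2733 kg m⁻³.
N² = (g/ρ₀)·Δρ/Δz = g·(Δρ/ρ₀)/Δz = 9.81 × 2.664 × 10⁻⁴ / 105 = 2.4889 × 10⁻⁵ s⁻².
N = √(2.4889 × 10⁻⁵) = 4.9889 × 10⁻³ rad s⁻¹ → T = 2π/N = 1.2594 × 10³ s ≈ 1.26 × 10³ s.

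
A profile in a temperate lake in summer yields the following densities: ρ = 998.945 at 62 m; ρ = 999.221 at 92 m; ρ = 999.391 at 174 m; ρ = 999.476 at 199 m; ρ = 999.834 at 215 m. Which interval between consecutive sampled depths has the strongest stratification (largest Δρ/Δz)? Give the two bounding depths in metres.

Compute the density gradient over each adjacent pair:
  62–92 m: Δρ/Δz = 0.276/30 = 9.2 × 10⁻³ kg m⁻⁴
  92–174 m: Δρ/Δz = 0.170/82 = 2.1 × 10⁻³ kg m⁻⁴
  174–199 m: Δρ/Δz = 0.085/25 = 3.4 × 10⁻³ kg m⁻⁴
  199–215 m: Δρ/Δz = 0.358/16 = 0.022 kg m⁻⁴
The largest gradient is in the 199–215 m interval — the pycnocline.

199–215 m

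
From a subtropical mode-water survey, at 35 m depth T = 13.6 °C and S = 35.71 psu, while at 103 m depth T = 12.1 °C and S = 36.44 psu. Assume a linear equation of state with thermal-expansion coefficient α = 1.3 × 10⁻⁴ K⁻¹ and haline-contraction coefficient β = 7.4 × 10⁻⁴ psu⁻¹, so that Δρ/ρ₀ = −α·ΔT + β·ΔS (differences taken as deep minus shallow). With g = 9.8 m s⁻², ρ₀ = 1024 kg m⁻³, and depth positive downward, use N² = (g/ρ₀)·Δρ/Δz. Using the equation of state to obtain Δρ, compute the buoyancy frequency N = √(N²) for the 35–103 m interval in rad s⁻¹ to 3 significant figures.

0.0103 rad s⁻¹

ΔT = -1.5 K, ΔS = +0.73 psu (deep − shallow).
Δρ/ρ₀ = −αΔT + βΔS = 1.95 × 10⁻⁴ + 5.402 × 10⁻⁴ = 7.352 × 10⁻⁴, so Δρ ≈ 0.7528 kg m⁻³.
N² = (g/ρ₀)·Δρ/Δz = g·(Δρ/ρ₀)/Δz = 9.8 × 7.352 × 10⁻⁴ / 68 = 1.0596 × 10⁻⁴ s⁻².
N = √(1.0596 × 10⁻⁴) = 0.010294 rad s⁻¹ ≈ 0.0103 rad s⁻¹.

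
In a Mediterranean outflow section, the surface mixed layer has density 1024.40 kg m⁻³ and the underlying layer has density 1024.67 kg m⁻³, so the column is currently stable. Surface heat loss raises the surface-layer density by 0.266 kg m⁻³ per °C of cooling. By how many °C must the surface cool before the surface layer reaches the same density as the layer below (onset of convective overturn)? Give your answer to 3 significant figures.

Density deficit of the surface layer: 1024.67 − 1024.40 = 0.27 kg m⁻³.
Required change = 0.27 / 0.266 = 1.02 °C.

1.02 °C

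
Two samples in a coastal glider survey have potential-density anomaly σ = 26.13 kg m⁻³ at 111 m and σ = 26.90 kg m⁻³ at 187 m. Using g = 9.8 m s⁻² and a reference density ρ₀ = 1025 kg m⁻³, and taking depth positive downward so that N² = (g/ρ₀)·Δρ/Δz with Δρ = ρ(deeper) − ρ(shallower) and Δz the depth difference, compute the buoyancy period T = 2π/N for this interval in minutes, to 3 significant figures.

Δρ = 1026.90 − 1026.13 = 0.77 kg m⁻³ over Δz = 187 − 111 = 76 m.
N² = (9.8/1025) × (0.77/76) = 9.6868 × 10⁻⁵ s⁻².
N = √(9.6868 × 10⁻⁵) = 9.8422 × 10⁻³ rad s⁻¹, so T = 2π/N = 638.39 s = 10.640 min ≈ 10.6 min.

10.6 min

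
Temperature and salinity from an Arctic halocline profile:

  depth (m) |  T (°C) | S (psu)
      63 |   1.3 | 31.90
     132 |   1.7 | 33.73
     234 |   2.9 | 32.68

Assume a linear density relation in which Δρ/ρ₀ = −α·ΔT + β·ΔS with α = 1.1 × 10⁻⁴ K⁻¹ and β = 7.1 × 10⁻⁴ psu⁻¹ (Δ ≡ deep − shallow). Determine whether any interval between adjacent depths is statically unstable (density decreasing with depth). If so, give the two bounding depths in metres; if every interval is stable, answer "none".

Evaluate Δρ/ρ₀ = −αΔT + βΔS across each adjacent pair:
  63–132 m: −αΔT+βΔS = −(1.1 × 10⁻⁴)(+0.4)+(7.1 × 10⁻⁴)(+1.83) = 1.3 × 10⁻³ → stable
  132–234 m: −αΔT+βΔS = −(1.1 × 10⁻⁴)(+1.2)+(7.1 × 10⁻⁴)(-1.05) = -8.8 × 10⁻⁴ → UNSTABLE
The 132–234 m interval has Δρ < 0: lighter water underlies denser water.

132–234 m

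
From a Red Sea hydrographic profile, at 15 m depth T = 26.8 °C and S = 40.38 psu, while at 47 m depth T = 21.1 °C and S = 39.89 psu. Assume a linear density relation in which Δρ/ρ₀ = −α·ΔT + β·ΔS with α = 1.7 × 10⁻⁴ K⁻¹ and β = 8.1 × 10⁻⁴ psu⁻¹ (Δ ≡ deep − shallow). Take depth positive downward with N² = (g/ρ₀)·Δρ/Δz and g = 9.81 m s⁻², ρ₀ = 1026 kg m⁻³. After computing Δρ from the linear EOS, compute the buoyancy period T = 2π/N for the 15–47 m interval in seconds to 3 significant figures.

ΔT = -5.7 K, ΔS = -0.49 psu (deep − shallow).
Δρ/ρ₀ = −αΔT + βΔS = 9.69 × 10⁻⁴ − 3.969 × 10⁻⁴ = 5.721 × 10⁻⁴, so Δρ ≈ 0.5870 kg m⁻³.
N² = (g/ρ₀)·Δρ/Δz = g·(Δρ/ρ₀)/Δz = 9.81 × 5.721 × 10⁻⁴ / 32 = 1.7538 × 10⁻⁴ s⁻².
N = √(1.7538 × 10⁻⁴) = 0.013243 rad s⁻¹ → T = 2π/N = 474.45 s ≈ 474 s.

474 s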